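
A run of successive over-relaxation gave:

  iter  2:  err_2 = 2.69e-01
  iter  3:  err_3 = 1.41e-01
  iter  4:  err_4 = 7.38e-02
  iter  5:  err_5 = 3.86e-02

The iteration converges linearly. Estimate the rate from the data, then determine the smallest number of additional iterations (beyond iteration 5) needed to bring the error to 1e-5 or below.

Rate ρ ≈ err_5/err_4 = 3.86e-02/7.38e-02 = 0.5230.
After j more steps, err_{5+j} ≈ 3.86e-02·ρ^j; need ρ^j ≤ 1e-5/3.86e-02 = 0.000259067.
j ≥ ln(0.000259067)/ln(0.5230) = -8.2584/-0.64817 = 12.741.
So 13 more iterations are needed.

13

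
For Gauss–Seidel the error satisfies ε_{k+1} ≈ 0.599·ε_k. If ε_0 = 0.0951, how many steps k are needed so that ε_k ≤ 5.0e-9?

After k steps, ε_k ≈ 0.0951·0.599^k.
Need 0.599^k ≤ 5.0e-9/0.0951 = 5.25762e-08.
k ≥ ln(5.25762e-08)/ln(0.599) = -16.7610/-0.51249 = 32.705.
Smallest integer k = 33.

33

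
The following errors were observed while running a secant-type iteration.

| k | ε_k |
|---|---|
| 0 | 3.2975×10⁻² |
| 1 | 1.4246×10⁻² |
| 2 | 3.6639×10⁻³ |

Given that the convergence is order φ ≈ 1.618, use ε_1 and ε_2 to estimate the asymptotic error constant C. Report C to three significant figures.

C ≈ ε_2 / ε_1^1.618
  = 3.6639×10⁻³ / (1.4246×10⁻²)^1.618
  = 3.6639×10⁻³ / 0.00102962 ≈ 3.5585

3.56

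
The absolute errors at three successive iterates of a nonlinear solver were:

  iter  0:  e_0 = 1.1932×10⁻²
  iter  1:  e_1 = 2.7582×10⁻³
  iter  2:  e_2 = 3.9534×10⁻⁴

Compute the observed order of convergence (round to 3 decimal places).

1.326

p ≈ ln(e_2/e_1) / ln(e_1/e_0)
  = ln(3.9534×10⁻⁴/2.7582×10⁻³) / ln(2.7582×10⁻³/1.1932×10⁻²)
  = ln(0.143333) / ln(0.23116)
  = -1.942585 / -1.464645 ≈ 1.326318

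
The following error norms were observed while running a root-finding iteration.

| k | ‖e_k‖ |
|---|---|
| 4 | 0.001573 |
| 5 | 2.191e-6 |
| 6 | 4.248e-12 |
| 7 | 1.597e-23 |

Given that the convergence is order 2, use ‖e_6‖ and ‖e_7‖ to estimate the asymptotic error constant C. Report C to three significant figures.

0.885

C ≈ ‖e_7‖ / ‖e_6‖^2
  = 1.597e-23 / (4.248e-12)^2
  = 1.597e-23 / 1.80455e-23 ≈ 0.88498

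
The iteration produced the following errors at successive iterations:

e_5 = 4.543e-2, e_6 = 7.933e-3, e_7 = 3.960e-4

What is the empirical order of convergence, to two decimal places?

1.72

p ≈ ln(e_7/e_6) / ln(e_6/e_5)
  = ln(3.960e-4/7.933e-3) / ln(7.933e-3/4.543e-2)
  = ln(0.0499181) / ln(0.17462)
  = -2.99737 / -1.74514 ≈ 1.71755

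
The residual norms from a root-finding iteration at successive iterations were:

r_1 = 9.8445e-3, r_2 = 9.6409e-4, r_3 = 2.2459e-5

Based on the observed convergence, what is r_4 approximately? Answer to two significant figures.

5.1e-8

First estimate the order: p ≈ ln(r_3/r_2) / ln(r_2/r_1) = ln(2.2459e-5/9.6409e-4)/ln(9.6409e-4/9.8445e-3) = ln(0.0232955)/ln(0.0979318) ≈ 1.6180.
Then r_4 ≈ r_3·(r_3/r_2)^p = 2.2459e-5·(0.0232955)^1.6180 = 2.2459e-5·0.00228163 ≈ 5.124e-08.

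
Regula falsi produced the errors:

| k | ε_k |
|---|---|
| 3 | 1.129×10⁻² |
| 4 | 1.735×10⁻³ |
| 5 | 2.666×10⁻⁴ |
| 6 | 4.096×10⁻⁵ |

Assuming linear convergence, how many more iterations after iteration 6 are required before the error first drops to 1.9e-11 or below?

8

Rate ρ ≈ ε_6/ε_5 = 4.096×10⁻⁵/2.666×10⁻⁴ = 0.1536.
After j more steps, ε_{6+j} ≈ 4.096×10⁻⁵·ρ^j; need ρ^j ≤ 1.9e-11/4.096×10⁻⁵ = 4.63867e-07.
j ≥ ln(4.63867e-07)/ln(0.1536) = -14.5837/-1.87340 = 7.785.
So 8 more iterations are needed.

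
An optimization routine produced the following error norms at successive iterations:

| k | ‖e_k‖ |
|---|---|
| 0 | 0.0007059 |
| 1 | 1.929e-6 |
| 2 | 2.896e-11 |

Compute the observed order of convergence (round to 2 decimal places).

1.88

p ≈ ln(‖e_2‖/‖e_1‖) / ln(‖e_1‖/‖e_0‖)
  = ln(2.896e-11/1.929e-6) / ln(1.929e-6/0.0007059)
  = ln(1.5013e-05) / ln(0.00273268)
  = -11.10659 / -5.90247 ≈ 1.88169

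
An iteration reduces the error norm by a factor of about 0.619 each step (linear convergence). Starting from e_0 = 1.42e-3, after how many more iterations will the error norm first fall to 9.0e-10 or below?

30

After k steps, e_k ≈ 1.42e-3·0.619^k.
Need 0.619^k ≤ 9.0e-10/1.42e-3 = 6.33803e-07.
k ≥ ln(6.33803e-07)/ln(0.619) = -14.2715/-0.47965 = 29.754.
Smallest integer k = 30.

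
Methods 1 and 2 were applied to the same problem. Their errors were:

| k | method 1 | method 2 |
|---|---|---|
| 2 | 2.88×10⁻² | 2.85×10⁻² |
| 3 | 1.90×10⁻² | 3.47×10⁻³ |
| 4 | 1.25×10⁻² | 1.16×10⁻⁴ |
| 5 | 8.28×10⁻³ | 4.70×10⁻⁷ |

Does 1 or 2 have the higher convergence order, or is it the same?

2

Method 1: p ≈ ln(8.28×10⁻³/1.25×10⁻²)/ln(1.25×10⁻²/1.90×10⁻²) ≈ 0.98.
Method 2: p ≈ ln(4.70×10⁻⁷/1.16×10⁻⁴)/ln(1.16×10⁻⁴/3.47×10⁻³) ≈ 1.62.
Method 2 has the higher order (≈1.6 vs ≈1.0).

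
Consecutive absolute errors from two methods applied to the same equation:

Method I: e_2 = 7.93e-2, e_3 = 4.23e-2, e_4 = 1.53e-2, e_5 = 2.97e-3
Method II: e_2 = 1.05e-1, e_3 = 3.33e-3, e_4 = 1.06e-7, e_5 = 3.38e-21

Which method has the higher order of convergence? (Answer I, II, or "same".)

Method I: p ≈ ln(2.97e-3/1.53e-2)/ln(1.53e-2/4.23e-2) ≈ 1.61.
Method II: p ≈ ln(3.38e-21/1.06e-7)/ln(1.06e-7/3.33e-3) ≈ 3.00.
Method II has the higher order (≈3.0 vs ≈1.6).

II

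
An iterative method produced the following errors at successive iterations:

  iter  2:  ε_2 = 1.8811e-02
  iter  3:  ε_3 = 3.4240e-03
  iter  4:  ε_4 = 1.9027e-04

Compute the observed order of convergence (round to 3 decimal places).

p ≈ ln(ε_4/ε_3) / ln(ε_3/ε_2)
  = ln(1.9027e-04/3.4240e-03) / ln(3.4240e-03/1.8811e-02)
  = ln(0.0555695) / ln(0.182021)
  = -2.890121 / -1.703633 ≈ 1.696446

1.696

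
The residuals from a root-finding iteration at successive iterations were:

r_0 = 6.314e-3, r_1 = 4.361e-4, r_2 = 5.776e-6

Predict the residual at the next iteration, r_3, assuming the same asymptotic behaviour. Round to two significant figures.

First estimate the order: p ≈ ln(r_2/r_1) / ln(r_1/r_0) = ln(5.776e-6/4.361e-4)/ln(4.361e-4/6.314e-3) = ln(0.0132447)/ln(0.0690687) ≈ 1.6179.
Then r_3 ≈ r_2·(r_2/r_1)^p = 5.776e-6·(0.0132447)^1.6179 = 5.776e-6·0.000915487 ≈ 5.288e-09.

5.3e-9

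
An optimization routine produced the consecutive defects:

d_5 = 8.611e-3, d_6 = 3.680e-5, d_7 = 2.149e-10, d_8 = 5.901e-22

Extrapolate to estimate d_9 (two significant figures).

First estimate the order: p ≈ ln(d_8/d_7) / ln(d_7/d_6) = ln(5.901e-22/2.149e-10)/ln(2.149e-10/3.680e-5) = ln(2.74593e-12)/ln(5.83967e-06) ≈ 2.2091.
Then d_9 ≈ d_8·(d_8/d_7)^p = 5.901e-22·(2.74593e-12)^2.2091 = 5.901e-22·2.88343e-26 ≈ 1.702e-47.

1.7e-47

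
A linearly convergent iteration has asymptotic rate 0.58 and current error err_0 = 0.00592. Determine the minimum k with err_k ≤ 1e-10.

After k steps, err_k ≈ 0.00592·0.58^k.
Need 0.58^k ≤ 1e-10/0.00592 = 1.68919e-08.
k ≥ ln(1.68919e-08)/ln(0.58) = -17.8964/-0.54473 = 32.854.
Smallest integer k = 33.

33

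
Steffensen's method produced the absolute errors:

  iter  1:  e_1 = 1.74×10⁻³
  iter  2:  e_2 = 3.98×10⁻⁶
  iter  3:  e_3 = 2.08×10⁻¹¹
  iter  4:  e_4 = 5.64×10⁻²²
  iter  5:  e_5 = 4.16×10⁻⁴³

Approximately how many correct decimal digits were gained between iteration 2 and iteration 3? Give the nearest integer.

Digits gained ≈ log₁₀(e_2/e_3) = log₁₀(3.98×10⁻⁶/2.08×10⁻¹¹) = log₁₀(191346) ≈ 5.282.

5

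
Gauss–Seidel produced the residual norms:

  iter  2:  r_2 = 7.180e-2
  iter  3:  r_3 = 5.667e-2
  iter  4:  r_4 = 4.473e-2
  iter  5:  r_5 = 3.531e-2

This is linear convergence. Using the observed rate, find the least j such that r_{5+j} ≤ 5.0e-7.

Rate ρ ≈ r_5/r_4 = 3.531e-2/4.473e-2 = 0.7894.
After j more steps, r_{5+j} ≈ 3.531e-2·ρ^j; need ρ^j ≤ 5.0e-7/3.531e-2 = 1.41603e-05.
j ≥ ln(1.41603e-05)/ln(0.7894) = -11.1651/-0.23648 = 47.214.
So 48 more iterations are needed.

48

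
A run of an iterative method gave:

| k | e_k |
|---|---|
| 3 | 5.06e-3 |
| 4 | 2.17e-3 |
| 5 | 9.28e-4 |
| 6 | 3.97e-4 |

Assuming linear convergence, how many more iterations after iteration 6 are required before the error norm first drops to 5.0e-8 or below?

11

Rate ρ ≈ e_6/e_5 = 3.97e-4/9.28e-4 = 0.4278.
After j more steps, e_{6+j} ≈ 3.97e-4·ρ^j; need ρ^j ≤ 5.0e-8/3.97e-4 = 0.000125945.
j ≥ ln(0.000125945)/ln(0.4278) = -8.9797/-0.84910 = 10.576.
So 11 more iterations are needed.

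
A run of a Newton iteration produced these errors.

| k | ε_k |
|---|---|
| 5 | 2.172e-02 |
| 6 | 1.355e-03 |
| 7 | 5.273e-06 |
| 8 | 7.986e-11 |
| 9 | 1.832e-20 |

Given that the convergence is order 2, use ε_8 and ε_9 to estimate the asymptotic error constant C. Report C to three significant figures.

2.87

C ≈ ε_9 / ε_8^2
  = 1.832e-20 / (7.986e-11)^2
  = 1.832e-20 / 6.37762e-21 ≈ 2.8725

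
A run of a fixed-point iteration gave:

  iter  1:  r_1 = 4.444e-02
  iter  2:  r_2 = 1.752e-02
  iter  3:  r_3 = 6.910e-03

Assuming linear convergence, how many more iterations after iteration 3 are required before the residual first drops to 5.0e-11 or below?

21

Rate ρ ≈ r_3/r_2 = 6.910e-03/1.752e-02 = 0.3944.
After j more steps, r_{3+j} ≈ 6.910e-03·ρ^j; need ρ^j ≤ 5.0e-11/6.910e-03 = 7.23589e-09.
j ≥ ln(7.23589e-09)/ln(0.3944) = -18.7442/-0.93039 = 20.147.
So 21 more iterations are needed.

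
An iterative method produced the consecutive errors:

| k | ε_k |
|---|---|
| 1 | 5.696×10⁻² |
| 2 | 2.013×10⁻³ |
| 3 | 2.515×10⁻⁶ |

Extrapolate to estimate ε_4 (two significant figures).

3.9e-12

First estimate the order: p ≈ ln(ε_3/ε_2) / ln(ε_2/ε_1) = ln(2.515×10⁻⁶/2.013×10⁻³)/ln(2.013×10⁻³/5.696×10⁻²) = ln(0.00124938)/ln(0.0353406) ≈ 1.9999.
Then ε_4 ≈ ε_3·(ε_3/ε_2)^p = 2.515×10⁻⁶·(0.00124938)^1.9999 = 2.515×10⁻⁶·1.56199e-06 ≈ 3.928e-12.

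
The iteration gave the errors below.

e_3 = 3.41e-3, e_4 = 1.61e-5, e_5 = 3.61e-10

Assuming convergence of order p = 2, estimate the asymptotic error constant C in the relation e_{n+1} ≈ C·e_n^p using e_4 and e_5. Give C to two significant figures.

1.4

C ≈ e_5 / e_4^2
  = 3.61e-10 / (1.61e-5)^2
  = 3.61e-10 / 2.5921e-10 ≈ 1.3927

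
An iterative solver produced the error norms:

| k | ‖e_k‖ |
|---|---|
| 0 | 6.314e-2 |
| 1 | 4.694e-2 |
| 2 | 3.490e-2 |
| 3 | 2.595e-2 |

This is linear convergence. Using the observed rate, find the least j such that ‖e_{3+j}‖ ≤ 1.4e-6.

Rate ρ ≈ ‖e_3‖/‖e_2‖ = 2.595e-2/3.490e-2 = 0.7436.
After j more steps, ‖e_{3+j}‖ ≈ 2.595e-2·ρ^j; need ρ^j ≤ 1.4e-6/2.595e-2 = 5.39499e-05.
j ≥ ln(5.39499e-05)/ln(0.7436) = -9.8275/-0.29625 = 33.173.
So 34 more iterations are needed.

34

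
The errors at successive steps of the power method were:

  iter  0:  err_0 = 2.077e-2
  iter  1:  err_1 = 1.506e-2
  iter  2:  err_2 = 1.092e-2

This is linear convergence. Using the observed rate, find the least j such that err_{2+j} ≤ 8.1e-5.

16

Rate ρ ≈ err_2/err_1 = 1.092e-2/1.506e-2 = 0.7251.
After j more steps, err_{2+j} ≈ 1.092e-2·ρ^j; need ρ^j ≤ 8.1e-5/1.092e-2 = 0.00741758.
j ≥ ln(0.00741758)/ln(0.7251) = -4.9039/-0.32145 = 15.256.
So 16 more iterations are needed.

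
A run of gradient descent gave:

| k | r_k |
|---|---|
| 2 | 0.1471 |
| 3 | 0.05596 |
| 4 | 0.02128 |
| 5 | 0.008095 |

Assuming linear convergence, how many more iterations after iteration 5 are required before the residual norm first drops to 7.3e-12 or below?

22

Rate ρ ≈ r_5/r_4 = 0.008095/0.02128 = 0.3804.
After j more steps, r_{5+j} ≈ 0.008095·ρ^j; need ρ^j ≤ 7.3e-12/0.008095 = 9.01791e-10.
j ≥ ln(9.01791e-10)/ln(0.3804) = -20.8266/-0.96653 = 21.548.
So 22 more iterations are needed.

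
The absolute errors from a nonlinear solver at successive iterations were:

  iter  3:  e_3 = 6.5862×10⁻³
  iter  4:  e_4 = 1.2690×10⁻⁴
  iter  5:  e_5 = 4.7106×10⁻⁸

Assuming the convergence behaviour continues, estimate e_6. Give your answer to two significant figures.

6.5e-15

First estimate the order: p ≈ ln(e_5/e_4) / ln(e_4/e_3) = ln(4.7106×10⁻⁸/1.2690×10⁻⁴)/ln(1.2690×10⁻⁴/6.5862×10⁻³) = ln(0.000371206)/ln(0.0192676) ≈ 2.0000.
Then e_6 ≈ e_5·(e_5/e_4)^p = 4.7106×10⁻⁸·(0.000371206)^2.0000 = 4.7106×10⁻⁸·1.37794e-07 ≈ 6.491e-15.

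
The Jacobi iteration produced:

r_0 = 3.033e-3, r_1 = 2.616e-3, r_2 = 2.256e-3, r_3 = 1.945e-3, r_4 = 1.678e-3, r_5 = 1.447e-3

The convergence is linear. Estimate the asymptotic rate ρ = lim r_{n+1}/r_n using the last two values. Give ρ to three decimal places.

0.862

ρ ≈ r_5/r_4 = 1.447e-3/1.678e-3 = 0.86234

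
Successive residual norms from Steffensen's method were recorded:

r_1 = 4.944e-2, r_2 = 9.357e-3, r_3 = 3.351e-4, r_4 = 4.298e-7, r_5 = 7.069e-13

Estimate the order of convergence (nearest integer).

Consecutive ratios: r_5/r_4 = 7.069e-13/4.298e-7 = 1.64472e-06, r_4/r_3 = 4.298e-7/3.351e-4 = 0.0012826.
p ≈ ln(1.64472e-06)/ln(0.0012826) = -13.3179/-6.6589 ≈ 2.00.
So the convergence is quadratic (order 2).

2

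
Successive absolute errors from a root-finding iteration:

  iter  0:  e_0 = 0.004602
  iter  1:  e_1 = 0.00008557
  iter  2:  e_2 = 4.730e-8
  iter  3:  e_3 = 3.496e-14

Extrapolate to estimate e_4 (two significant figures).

1.0e-25

First estimate the order: p ≈ ln(e_3/e_2) / ln(e_2/e_1) = ln(3.496e-14/4.730e-8)/ln(4.730e-8/0.00008557) = ln(7.39112e-07)/ln(0.000552764) ≈ 1.8822.
Then e_4 ≈ e_3·(e_3/e_2)^p = 3.496e-14·(7.39112e-07)^1.8822 = 3.496e-14·2.88195e-12 ≈ 1.008e-25.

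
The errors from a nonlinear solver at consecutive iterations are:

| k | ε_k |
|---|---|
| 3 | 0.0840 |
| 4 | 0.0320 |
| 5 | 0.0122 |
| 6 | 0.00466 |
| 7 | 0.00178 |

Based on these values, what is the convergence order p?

1

Consecutive ratios: ε_7/ε_6 = 0.00178/0.00466 = 0.381974, ε_6/ε_5 = 0.00466/0.0122 = 0.381967.
p ≈ ln(0.381974)/ln(0.381967) = -0.9624/-0.9624 ≈ 1.00.
So the convergence is linear (order 1).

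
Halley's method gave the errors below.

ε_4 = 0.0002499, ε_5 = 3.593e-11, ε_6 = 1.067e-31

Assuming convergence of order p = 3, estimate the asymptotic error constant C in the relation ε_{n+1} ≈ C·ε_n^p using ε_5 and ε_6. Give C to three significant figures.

2.30

C ≈ ε_6 / ε_5^3
  = 1.067e-31 / (3.593e-11)^3
  = 1.067e-31 / 4.63844e-32 ≈ 2.3003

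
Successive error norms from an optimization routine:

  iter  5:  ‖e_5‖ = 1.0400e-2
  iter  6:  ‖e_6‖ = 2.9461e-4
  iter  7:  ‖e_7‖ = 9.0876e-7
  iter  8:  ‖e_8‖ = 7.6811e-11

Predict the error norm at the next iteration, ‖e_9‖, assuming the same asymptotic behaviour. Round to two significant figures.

First estimate the order: p ≈ ln(‖e_8‖/‖e_7‖) / ln(‖e_7‖/‖e_6‖) = ln(7.6811e-11/9.0876e-7)/ln(9.0876e-7/2.9461e-4) = ln(8.45229e-05)/ln(0.00308462) ≈ 1.6222.
Then ‖e_9‖ ≈ ‖e_8‖·(‖e_8‖/‖e_7‖)^p = 7.6811e-11·(8.45229e-05)^1.6222 = 7.6811e-11·2.47023e-07 ≈ 1.897e-17.

1.9e-17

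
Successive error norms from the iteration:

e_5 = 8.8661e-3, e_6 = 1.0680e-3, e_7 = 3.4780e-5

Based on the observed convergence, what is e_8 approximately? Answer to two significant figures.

1.4e-7

First estimate the order: p ≈ ln(e_7/e_6) / ln(e_6/e_5) = ln(3.4780e-5/1.0680e-3)/ln(1.0680e-3/8.8661e-3) = ln(0.0325655)/ln(0.120459) ≈ 1.6180.
Then e_8 ≈ e_7·(e_7/e_6)^p = 3.4780e-5·(0.0325655)^1.6180 = 3.4780e-5·0.00392321 ≈ 1.364e-07.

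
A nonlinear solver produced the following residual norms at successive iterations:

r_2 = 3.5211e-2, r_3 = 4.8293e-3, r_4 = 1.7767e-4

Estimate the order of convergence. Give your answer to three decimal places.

p ≈ ln(r_4/r_3) / ln(r_3/r_2)
  = ln(1.7767e-4/4.8293e-3) / ln(4.8293e-3/3.5211e-2)
  = ln(0.03679) / ln(0.137153)
  = -3.302529 / -1.986658 ≈ 1.662354

1.662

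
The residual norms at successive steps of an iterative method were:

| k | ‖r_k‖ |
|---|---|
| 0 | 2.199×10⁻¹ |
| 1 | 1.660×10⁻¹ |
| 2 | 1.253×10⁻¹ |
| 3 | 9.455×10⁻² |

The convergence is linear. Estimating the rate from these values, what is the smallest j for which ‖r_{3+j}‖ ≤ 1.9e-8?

Rate ρ ≈ ‖r_3‖/‖r_2‖ = 9.455×10⁻²/1.253×10⁻¹ = 0.7546.
After j more steps, ‖r_{3+j}‖ ≈ 9.455×10⁻²·ρ^j; need ρ^j ≤ 1.9e-8/9.455×10⁻² = 2.00952e-07.
j ≥ ln(2.00952e-07)/ln(0.7546) = -15.4202/-0.28157 = 54.765.
So 55 more iterations are needed.

55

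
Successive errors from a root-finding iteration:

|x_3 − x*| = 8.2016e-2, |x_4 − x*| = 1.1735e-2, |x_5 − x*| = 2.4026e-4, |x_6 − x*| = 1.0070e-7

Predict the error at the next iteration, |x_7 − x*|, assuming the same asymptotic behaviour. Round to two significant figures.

First estimate the order: p ≈ ln(|x_6 − x*|/|x_5 − x*|) / ln(|x_5 − x*|/|x_4 − x*|) = ln(1.0070e-7/2.4026e-4)/ln(2.4026e-4/1.1735e-2) = ln(0.000419129)/ln(0.0204738) ≈ 2.0000.
Then |x_7 − x*| ≈ |x_6 − x*|·(|x_6 − x*|/|x_5 − x*|)^p = 1.0070e-7·(0.000419129)^2.0000 = 1.0070e-7·1.75669e-07 ≈ 1.769e-14.

1.8e-14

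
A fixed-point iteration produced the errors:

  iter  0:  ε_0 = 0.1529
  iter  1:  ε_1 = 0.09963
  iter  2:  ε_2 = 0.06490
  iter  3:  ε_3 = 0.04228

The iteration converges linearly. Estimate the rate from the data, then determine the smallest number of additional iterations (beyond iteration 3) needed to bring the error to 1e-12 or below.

Rate ρ ≈ ε_3/ε_2 = 0.04228/0.06490 = 0.6515.
After j more steps, ε_{3+j} ≈ 0.04228·ρ^j; need ρ^j ≤ 1e-12/0.04228 = 2.36518e-11.
j ≥ ln(2.36518e-11)/ln(0.6515) = -24.4676/-0.42848 = 57.103.
So 58 more iterations are needed.

58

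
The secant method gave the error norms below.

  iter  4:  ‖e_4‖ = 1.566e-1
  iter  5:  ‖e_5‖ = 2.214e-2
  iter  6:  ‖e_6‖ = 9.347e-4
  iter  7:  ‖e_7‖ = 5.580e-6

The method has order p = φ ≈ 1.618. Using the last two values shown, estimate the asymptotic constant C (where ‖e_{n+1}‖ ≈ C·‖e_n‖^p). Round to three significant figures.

C ≈ ‖e_7‖ / ‖e_6‖^1.618
  = 5.580e-6 / (9.347e-4)^1.618
  = 5.580e-6 / 1.25472e-05 ≈ 0.44472

0.445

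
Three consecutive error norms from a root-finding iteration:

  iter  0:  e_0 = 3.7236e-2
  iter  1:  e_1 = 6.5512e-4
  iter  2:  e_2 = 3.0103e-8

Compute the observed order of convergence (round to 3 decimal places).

2.472

p ≈ ln(e_2/e_1) / ln(e_1/e_0)
  = ln(3.0103e-8/6.5512e-4) / ln(6.5512e-4/3.7236e-2)
  = ln(4.59504e-05) / ln(0.0175937)
  = -9.987948 / -4.040214 ≈ 2.472133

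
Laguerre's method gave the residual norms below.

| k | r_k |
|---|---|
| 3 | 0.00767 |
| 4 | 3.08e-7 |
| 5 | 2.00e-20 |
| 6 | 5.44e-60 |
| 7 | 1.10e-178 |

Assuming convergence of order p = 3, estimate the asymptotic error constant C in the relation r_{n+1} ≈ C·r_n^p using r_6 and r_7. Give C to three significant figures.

0.683

C ≈ r_7 / r_6^3
  = 1.10e-178 / (5.44e-60)^3
  = 1.10e-178 / 1.60989e-178 ≈ 0.68328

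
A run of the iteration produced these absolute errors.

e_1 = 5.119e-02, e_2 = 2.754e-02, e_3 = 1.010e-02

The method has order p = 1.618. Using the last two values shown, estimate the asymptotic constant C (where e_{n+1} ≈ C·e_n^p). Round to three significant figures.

3.38

C ≈ e_3 / e_2^1.618
  = 1.010e-02 / (2.754e-02)^1.618
  = 1.010e-02 / 0.00299131 ≈ 3.3764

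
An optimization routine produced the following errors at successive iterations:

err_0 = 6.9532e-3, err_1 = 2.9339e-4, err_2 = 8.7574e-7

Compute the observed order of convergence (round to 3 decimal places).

p ≈ ln(err_2/err_1) / ln(err_1/err_0)
  = ln(8.7574e-7/2.9339e-4) / ln(2.9339e-4/6.9532e-3)
  = ln(0.0029849) / ln(0.042195)
  = -5.814189 / -3.165454 ≈ 1.836763

1.837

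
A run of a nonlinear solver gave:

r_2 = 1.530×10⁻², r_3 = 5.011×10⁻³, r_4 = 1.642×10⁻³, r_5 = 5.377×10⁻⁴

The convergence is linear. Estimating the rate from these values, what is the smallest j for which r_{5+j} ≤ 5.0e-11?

15

Rate ρ ≈ r_5/r_4 = 5.377×10⁻⁴/1.642×10⁻³ = 0.3275.
After j more steps, r_{5+j} ≈ 5.377×10⁻⁴·ρ^j; need ρ^j ≤ 5.0e-11/5.377×10⁻⁴ = 9.29887e-08.
j ≥ ln(9.29887e-08)/ln(0.3275) = -16.1908/-1.11627 = 14.504.
So 15 more iterations are needed.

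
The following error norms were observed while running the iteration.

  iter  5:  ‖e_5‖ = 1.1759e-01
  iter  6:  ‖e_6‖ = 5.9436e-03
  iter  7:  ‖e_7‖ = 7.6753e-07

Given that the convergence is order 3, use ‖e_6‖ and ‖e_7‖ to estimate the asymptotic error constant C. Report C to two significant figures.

C ≈ ‖e_7‖ / ‖e_6‖^3
  = 7.6753e-07 / (5.9436e-03)^3
  = 7.6753e-07 / 2.09966e-07 ≈ 3.6555

3.7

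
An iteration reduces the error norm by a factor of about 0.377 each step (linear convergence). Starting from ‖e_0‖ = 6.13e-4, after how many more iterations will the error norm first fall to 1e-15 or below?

After k steps, ‖e_k‖ ≈ 6.13e-4·0.377^k.
Need 0.377^k ≤ 1e-15/6.13e-4 = 1.63132e-12.
k ≥ ln(1.63132e-12)/ln(0.377) = -27.1416/-0.97551 = 27.823.
Smallest integer k = 28.

28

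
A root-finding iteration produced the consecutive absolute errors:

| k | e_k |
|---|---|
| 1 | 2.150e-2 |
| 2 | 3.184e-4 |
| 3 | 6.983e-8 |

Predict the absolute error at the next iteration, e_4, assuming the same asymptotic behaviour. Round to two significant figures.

3.4e-15

First estimate the order: p ≈ ln(e_3/e_2) / ln(e_2/e_1) = ln(6.983e-8/3.184e-4)/ln(3.184e-4/2.150e-2) = ln(0.000219315)/ln(0.0148093) ≈ 2.0000.
Then e_4 ≈ e_3·(e_3/e_2)^p = 6.983e-8·(0.000219315)^2.0000 = 6.983e-8·4.80991e-08 ≈ 3.359e-15.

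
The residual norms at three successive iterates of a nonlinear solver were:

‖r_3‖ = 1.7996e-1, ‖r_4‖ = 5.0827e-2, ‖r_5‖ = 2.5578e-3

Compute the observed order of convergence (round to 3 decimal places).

p ≈ ln(‖r_5‖/‖r_4‖) / ln(‖r_4‖/‖r_3‖)
  = ln(2.5578e-3/5.0827e-2) / ln(5.0827e-2/1.7996e-1)
  = ln(0.0503236) / ln(0.282435)
  = -2.989281 / -1.264307 ≈ 2.364363

2.364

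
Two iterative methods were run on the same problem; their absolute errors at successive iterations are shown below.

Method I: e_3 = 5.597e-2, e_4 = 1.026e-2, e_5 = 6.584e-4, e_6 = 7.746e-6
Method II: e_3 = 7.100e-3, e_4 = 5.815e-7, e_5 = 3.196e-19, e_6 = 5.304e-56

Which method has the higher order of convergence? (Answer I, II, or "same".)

II

Method I: p ≈ ln(7.746e-6/6.584e-4)/ln(6.584e-4/1.026e-2) ≈ 1.62.
Method II: p ≈ ln(5.304e-56/3.196e-19)/ln(3.196e-19/5.815e-7) ≈ 3.00.
Method II has the higher order (≈3.0 vs ≈1.6).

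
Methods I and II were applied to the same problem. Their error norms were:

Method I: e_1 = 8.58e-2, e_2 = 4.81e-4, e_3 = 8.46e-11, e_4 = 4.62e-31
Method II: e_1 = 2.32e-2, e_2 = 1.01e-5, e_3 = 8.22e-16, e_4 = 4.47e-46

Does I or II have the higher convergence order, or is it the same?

Method I: p ≈ ln(4.62e-31/8.46e-11)/ln(8.46e-11/4.81e-4) ≈ 3.00.
Method II: p ≈ ln(4.47e-46/8.22e-16)/ln(8.22e-16/1.01e-5) ≈ 3.00.
Both orders ≈ 3.0 — effectively the same.

same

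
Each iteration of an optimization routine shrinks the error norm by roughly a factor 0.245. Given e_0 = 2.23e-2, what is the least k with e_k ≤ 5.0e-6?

After k steps, e_k ≈ 2.23e-2·0.245^k.
Need 0.245^k ≤ 5.0e-6/2.23e-2 = 0.000224215.
k ≥ ln(0.000224215)/ln(0.245) = -8.4029/-1.40650 = 5.974.
Smallest integer k = 6.

6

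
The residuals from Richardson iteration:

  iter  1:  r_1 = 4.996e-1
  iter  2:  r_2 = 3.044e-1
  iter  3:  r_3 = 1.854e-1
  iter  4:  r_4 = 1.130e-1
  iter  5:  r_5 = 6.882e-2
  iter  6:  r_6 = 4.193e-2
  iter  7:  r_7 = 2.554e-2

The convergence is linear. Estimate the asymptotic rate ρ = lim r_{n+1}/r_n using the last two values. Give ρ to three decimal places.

0.609

ρ ≈ r_7/r_6 = 2.554e-2/4.193e-2 = 0.60911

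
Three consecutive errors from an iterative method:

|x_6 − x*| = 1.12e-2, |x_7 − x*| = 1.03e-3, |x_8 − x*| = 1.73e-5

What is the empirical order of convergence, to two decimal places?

1.71

p ≈ ln(|x_8 − x*|/|x_7 − x*|) / ln(|x_7 − x*|/|x_6 − x*|)
  = ln(1.73e-5/1.03e-3) / ln(1.03e-3/1.12e-2)
  = ln(0.0167961) / ln(0.0919643)
  = -4.08661 / -2.38635 ≈ 1.71249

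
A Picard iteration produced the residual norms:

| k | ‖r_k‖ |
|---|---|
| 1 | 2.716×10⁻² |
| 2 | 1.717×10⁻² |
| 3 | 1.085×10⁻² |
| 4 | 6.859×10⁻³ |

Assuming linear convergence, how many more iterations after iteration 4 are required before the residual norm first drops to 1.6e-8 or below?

29

Rate ρ ≈ ‖r_4‖/‖r_3‖ = 6.859×10⁻³/1.085×10⁻² = 0.6322.
After j more steps, ‖r_{4+j}‖ ≈ 6.859×10⁻³·ρ^j; need ρ^j ≤ 1.6e-8/6.859×10⁻³ = 2.3327e-06.
j ≥ ln(2.3327e-06)/ln(0.6322) = -12.9685/-0.45855 = 28.282.
So 29 more iterations are needed.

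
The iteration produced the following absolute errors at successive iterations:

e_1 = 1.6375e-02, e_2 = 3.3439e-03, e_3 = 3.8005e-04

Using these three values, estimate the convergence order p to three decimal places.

1.369

p ≈ ln(e_3/e_2) / ln(e_2/e_1)
  = ln(3.8005e-04/3.3439e-03) / ln(3.3439e-03/1.6375e-02)
  = ln(0.113655) / ln(0.204208)
  = -2.174588 / -1.588616 ≈ 1.368857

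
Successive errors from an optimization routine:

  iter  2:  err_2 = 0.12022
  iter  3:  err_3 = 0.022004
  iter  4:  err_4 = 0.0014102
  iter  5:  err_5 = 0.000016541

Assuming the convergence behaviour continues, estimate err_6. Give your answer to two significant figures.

1.2e-8

First estimate the order: p ≈ ln(err_5/err_4) / ln(err_4/err_3) = ln(0.000016541/0.0014102)/ln(0.0014102/0.022004) = ln(0.0117295)/ln(0.0640883) ≈ 1.6181.
Then err_6 ≈ err_5·(err_5/err_4)^p = 0.000016541·(0.0117295)^1.6181 = 0.000016541·0.000751452 ≈ 1.243e-08.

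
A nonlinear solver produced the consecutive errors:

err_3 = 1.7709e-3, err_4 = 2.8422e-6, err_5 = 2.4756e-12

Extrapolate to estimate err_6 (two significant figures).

1.8e-25

First estimate the order: p ≈ ln(err_5/err_4) / ln(err_4/err_3) = ln(2.4756e-12/2.8422e-6)/ln(2.8422e-6/1.7709e-3) = ln(8.71015e-07)/ln(0.00160495) ≈ 2.1685.
Then err_6 ≈ err_5·(err_5/err_4)^p = 2.4756e-12·(8.71015e-07)^2.1685 = 2.4756e-12·7.22679e-14 ≈ 1.789e-25.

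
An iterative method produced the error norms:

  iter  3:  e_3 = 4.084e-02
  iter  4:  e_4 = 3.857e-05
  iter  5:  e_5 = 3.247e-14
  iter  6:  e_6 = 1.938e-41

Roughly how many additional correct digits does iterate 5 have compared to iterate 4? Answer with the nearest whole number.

9

Digits gained ≈ log₁₀(e_4/e_5) = log₁₀(3.857e-05/3.247e-14) = log₁₀(1.18787e+09) ≈ 9.075.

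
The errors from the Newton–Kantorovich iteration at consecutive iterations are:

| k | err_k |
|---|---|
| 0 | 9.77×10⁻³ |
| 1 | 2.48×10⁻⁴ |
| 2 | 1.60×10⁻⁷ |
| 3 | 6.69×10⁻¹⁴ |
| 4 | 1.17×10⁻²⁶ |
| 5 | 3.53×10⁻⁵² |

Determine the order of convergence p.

2

Consecutive ratios: err_5/err_4 = 3.53×10⁻⁵²/1.17×10⁻²⁶ = 3.01709e-26, err_4/err_3 = 1.17×10⁻²⁶/6.69×10⁻¹⁴ = 1.74888e-13.
p ≈ ln(3.01709e-26)/ln(1.74888e-13) = -58.7629/-29.3746 ≈ 2.00.
So the convergence is quadratic (order 2).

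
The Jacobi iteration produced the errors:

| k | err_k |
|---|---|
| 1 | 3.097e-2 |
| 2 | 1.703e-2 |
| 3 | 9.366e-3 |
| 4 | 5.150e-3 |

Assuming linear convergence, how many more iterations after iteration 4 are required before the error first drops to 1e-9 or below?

Rate ρ ≈ err_4/err_3 = 5.150e-3/9.366e-3 = 0.5499.
After j more steps, err_{4+j} ≈ 5.150e-3·ρ^j; need ρ^j ≤ 1e-9/5.150e-3 = 1.94175e-07.
j ≥ ln(1.94175e-07)/ln(0.5499) = -15.4545/-0.59802 = 25.843.
So 26 more iterations are needed.

26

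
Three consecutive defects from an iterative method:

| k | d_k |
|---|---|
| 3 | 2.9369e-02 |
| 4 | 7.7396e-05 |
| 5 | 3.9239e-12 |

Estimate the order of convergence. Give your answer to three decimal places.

p ≈ ln(d_5/d_4) / ln(d_4/d_3)
  = ln(3.9239e-12/7.7396e-05) / ln(7.7396e-05/2.9369e-02)
  = ln(5.0699e-08) / ln(0.0026353)
  = -16.797360 / -5.938758 ≈ 2.828430

2.828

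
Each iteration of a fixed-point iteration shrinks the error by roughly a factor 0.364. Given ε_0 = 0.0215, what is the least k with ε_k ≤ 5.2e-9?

16

After k steps, ε_k ≈ 0.0215·0.364^k.
Need 0.364^k ≤ 5.2e-9/0.0215 = 2.4186e-07.
k ≥ ln(2.4186e-07)/ln(0.364) = -15.2349/-1.01060 = 15.075.
Smallest integer k = 16.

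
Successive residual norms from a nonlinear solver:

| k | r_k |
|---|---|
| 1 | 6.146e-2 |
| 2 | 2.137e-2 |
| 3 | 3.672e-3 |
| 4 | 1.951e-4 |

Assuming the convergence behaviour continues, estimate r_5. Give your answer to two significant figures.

First estimate the order: p ≈ ln(r_4/r_3) / ln(r_3/r_2) = ln(1.951e-4/3.672e-3)/ln(3.672e-3/2.137e-2) = ln(0.0531318)/ln(0.17183) ≈ 1.6664.
Then r_5 ≈ r_4·(r_4/r_3)^p = 1.951e-4·(0.0531318)^1.6664 = 1.951e-4·0.00751503 ≈ 1.466e-06.

1.5e-6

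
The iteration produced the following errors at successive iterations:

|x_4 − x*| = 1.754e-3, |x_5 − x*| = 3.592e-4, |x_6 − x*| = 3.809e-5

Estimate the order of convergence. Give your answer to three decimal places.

p ≈ ln(|x_6 − x*|/|x_5 − x*|) / ln(|x_5 − x*|/|x_4 − x*|)
  = ln(3.809e-5/3.592e-4) / ln(3.592e-4/1.754e-3)
  = ln(0.106041) / ln(0.204789)
  = -2.243929 / -1.585775 ≈ 1.415036

1.415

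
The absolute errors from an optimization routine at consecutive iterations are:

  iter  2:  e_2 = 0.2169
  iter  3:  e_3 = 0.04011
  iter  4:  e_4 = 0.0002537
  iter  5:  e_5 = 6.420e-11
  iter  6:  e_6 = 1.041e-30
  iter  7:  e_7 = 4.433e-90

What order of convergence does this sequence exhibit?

Consecutive ratios: e_7/e_6 = 4.433e-90/1.041e-30 = 4.25841e-60, e_6/e_5 = 1.041e-30/6.420e-11 = 1.6215e-20.
p ≈ ln(4.25841e-60)/ln(1.6215e-20) = -136.7062/-45.5684 ≈ 3.00.
So the convergence is cubic (order 3).

3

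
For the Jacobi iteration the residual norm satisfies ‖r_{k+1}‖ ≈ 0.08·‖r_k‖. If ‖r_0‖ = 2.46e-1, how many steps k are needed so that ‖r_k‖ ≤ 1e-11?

10

After k steps, ‖r_k‖ ≈ 2.46e-1·0.08^k.
Need 0.08^k ≤ 1e-11/2.46e-1 = 4.06504e-11.
k ≥ ln(4.06504e-11)/ln(0.08) = -23.9260/-2.52573 = 9.473.
Smallest integer k = 10.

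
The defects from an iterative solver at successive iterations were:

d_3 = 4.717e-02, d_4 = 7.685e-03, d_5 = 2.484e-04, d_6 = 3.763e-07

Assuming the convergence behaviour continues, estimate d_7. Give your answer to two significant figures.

First estimate the order: p ≈ ln(d_6/d_5) / ln(d_5/d_4) = ln(3.763e-07/2.484e-04)/ln(2.484e-04/7.685e-03) = ln(0.0015149)/ln(0.0323227) ≈ 1.8917.
Then d_7 ≈ d_6·(d_6/d_5)^p = 3.763e-07·(0.0015149)^1.8917 = 3.763e-07·4.63588e-06 ≈ 1.744e-12.

1.7e-12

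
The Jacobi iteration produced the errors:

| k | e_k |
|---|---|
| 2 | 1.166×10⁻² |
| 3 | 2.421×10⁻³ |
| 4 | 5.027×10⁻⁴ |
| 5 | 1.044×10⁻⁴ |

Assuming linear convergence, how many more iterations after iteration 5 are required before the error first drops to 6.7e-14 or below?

Rate ρ ≈ e_5/e_4 = 1.044×10⁻⁴/5.027×10⁻⁴ = 0.2077.
After j more steps, e_{5+j} ≈ 1.044×10⁻⁴·ρ^j; need ρ^j ≤ 6.7e-14/1.044×10⁻⁴ = 6.41762e-10.
j ≥ ln(6.41762e-10)/ln(0.2077) = -21.1668/-1.57166 = 13.468.
So 14 more iterations are needed.

14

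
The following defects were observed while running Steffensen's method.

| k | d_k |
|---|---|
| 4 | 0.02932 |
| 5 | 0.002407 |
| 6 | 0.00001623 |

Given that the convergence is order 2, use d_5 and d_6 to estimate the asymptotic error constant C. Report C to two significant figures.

C ≈ d_6 / d_5^2
  = 0.00001623 / (0.002407)^2
  = 0.00001623 / 5.79365e-06 ≈ 2.8013

2.8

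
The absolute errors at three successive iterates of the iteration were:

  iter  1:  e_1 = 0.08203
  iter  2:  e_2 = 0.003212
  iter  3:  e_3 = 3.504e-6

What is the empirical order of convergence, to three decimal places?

p ≈ ln(e_3/e_2) / ln(e_2/e_1)
  = ln(3.504e-6/0.003212) / ln(0.003212/0.08203)
  = ln(0.00109091) / ln(0.0391564)
  = -6.820743 / -3.240191 ≈ 2.105043

2.105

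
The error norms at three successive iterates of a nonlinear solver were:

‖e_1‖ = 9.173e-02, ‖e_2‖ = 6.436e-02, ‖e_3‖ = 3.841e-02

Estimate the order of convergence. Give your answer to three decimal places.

p ≈ ln(‖e_3‖/‖e_2‖) / ln(‖e_2‖/‖e_1‖)
  = ln(3.841e-02/6.436e-02) / ln(6.436e-02/9.173e-02)
  = ln(0.596799) / ln(0.701624)
  = -0.516175 / -0.354358 ≈ 1.456648

1.457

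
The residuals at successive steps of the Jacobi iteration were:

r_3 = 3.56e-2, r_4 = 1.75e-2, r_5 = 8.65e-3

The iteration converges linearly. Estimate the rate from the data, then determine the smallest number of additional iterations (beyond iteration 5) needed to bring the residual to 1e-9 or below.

23

Rate ρ ≈ r_5/r_4 = 8.65e-3/1.75e-2 = 0.4943.
After j more steps, r_{5+j} ≈ 8.65e-3·ρ^j; need ρ^j ≤ 1e-9/8.65e-3 = 1.15607e-07.
j ≥ ln(1.15607e-07)/ln(0.4943) = -15.9731/-0.70461 = 22.669.
So 23 more iterations are needed.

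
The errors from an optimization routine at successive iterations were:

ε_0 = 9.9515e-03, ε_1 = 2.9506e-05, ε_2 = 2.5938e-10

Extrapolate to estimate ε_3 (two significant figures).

First estimate the order: p ≈ ln(ε_2/ε_1) / ln(ε_1/ε_0) = ln(2.5938e-10/2.9506e-05)/ln(2.9506e-05/9.9515e-03) = ln(8.79075e-06)/ln(0.00296498) ≈ 2.0000.
Then ε_3 ≈ ε_2·(ε_2/ε_1)^p = 2.5938e-10·(8.79075e-06)^2.0000 = 2.5938e-10·7.72773e-11 ≈ 2.004e-20.

2.0e-20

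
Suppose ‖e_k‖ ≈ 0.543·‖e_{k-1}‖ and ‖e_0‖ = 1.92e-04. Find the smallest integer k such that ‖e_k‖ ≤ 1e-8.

17

After k steps, ‖e_k‖ ≈ 1.92e-04·0.543^k.
Need 0.543^k ≤ 1e-8/1.92e-04 = 5.20833e-05.
k ≥ ln(5.20833e-05)/ln(0.543) = -9.8627/-0.61065 = 16.151.
Smallest integer k = 17.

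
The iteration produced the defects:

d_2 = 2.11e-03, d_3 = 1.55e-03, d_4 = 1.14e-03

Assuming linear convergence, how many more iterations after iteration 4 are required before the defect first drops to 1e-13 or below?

Rate ρ ≈ d_4/d_3 = 1.14e-03/1.55e-03 = 0.7355.
After j more steps, d_{4+j} ≈ 1.14e-03·ρ^j; need ρ^j ≤ 1e-13/1.14e-03 = 8.77193e-11.
j ≥ ln(8.77193e-11)/ln(0.7355) = -23.1569/-0.30720 = 75.381.
So 76 more iterations are needed.

76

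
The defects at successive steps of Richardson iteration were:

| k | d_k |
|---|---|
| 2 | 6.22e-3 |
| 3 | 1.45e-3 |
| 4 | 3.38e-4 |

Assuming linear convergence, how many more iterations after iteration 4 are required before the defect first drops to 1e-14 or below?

Rate ρ ≈ d_4/d_3 = 3.38e-4/1.45e-3 = 0.2331.
After j more steps, d_{4+j} ≈ 3.38e-4·ρ^j; need ρ^j ≤ 1e-14/3.38e-4 = 2.95858e-11.
j ≥ ln(2.95858e-11)/ln(0.2331) = -24.2437/-1.45629 = 16.648.
So 17 more iterations are needed.

17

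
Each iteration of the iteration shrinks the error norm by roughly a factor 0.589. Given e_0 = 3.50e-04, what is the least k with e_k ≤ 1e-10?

29

After k steps, e_k ≈ 3.50e-04·0.589^k.
Need 0.589^k ≤ 1e-10/3.50e-04 = 2.85714e-07.
k ≥ ln(2.85714e-07)/ln(0.589) = -15.0683/-0.52933 = 28.467.
Smallest integer k = 29.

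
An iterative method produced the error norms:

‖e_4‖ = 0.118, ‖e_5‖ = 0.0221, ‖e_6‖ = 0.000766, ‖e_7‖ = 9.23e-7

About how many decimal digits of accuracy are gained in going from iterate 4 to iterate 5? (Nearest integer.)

Digits gained ≈ log₁₀(‖e_4‖/‖e_5‖) = log₁₀(0.118/0.0221) = log₁₀(5.33937) ≈ 0.727.

1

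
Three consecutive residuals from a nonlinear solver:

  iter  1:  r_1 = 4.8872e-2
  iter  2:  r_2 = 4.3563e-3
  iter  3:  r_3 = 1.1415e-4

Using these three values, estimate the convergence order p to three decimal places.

p ≈ ln(r_3/r_2) / ln(r_2/r_1)
  = ln(1.1415e-4/4.3563e-3) / ln(4.3563e-3/4.8872e-2)
  = ln(0.0262034) / ln(0.0891369)
  = -3.641866 / -2.417582 ≈ 1.506408

1.506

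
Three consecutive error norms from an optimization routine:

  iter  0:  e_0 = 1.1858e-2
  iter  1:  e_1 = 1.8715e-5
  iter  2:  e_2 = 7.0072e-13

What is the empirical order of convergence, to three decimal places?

p ≈ ln(e_2/e_1) / ln(e_1/e_0)
  = ln(7.0072e-13/1.8715e-5) / ln(1.8715e-5/1.1858e-2)
  = ln(3.74416e-08) / ln(0.00157826)
  = -17.100483 / -6.451432 ≈ 2.650649

2.651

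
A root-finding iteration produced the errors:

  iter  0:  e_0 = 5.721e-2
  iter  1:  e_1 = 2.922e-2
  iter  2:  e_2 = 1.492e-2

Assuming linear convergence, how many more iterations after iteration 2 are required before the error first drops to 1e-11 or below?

32

Rate ρ ≈ e_2/e_1 = 1.492e-2/2.922e-2 = 0.5106.
After j more steps, e_{2+j} ≈ 1.492e-2·ρ^j; need ρ^j ≤ 1e-11/1.492e-2 = 6.70241e-10.
j ≥ ln(6.70241e-10)/ln(0.5106) = -21.1234/-0.67217 = 31.426.
So 32 more iterations are needed.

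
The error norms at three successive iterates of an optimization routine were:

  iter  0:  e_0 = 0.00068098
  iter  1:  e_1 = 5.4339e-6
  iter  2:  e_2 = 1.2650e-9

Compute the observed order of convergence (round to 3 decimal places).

1.732

p ≈ ln(e_2/e_1) / ln(e_1/e_0)
  = ln(1.2650e-9/5.4339e-6) / ln(5.4339e-6/0.00068098)
  = ln(0.000232798) / ln(0.00797953)
  = -8.365339 / -4.830876 ≈ 1.731640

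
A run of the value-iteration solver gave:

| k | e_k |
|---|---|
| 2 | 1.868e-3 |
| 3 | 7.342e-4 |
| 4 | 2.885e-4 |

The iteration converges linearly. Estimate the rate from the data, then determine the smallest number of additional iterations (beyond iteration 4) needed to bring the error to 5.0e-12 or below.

Rate ρ ≈ e_4/e_3 = 2.885e-4/7.342e-4 = 0.3929.
After j more steps, e_{4+j} ≈ 2.885e-4·ρ^j; need ρ^j ≤ 5.0e-12/2.885e-4 = 1.7331e-08.
j ≥ ln(1.7331e-08)/ln(0.3929) = -17.8708/-0.93420 = 19.130.
So 20 more iterations are needed.

20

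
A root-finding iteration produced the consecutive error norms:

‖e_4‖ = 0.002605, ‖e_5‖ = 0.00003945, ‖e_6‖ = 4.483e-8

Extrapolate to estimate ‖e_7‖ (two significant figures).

First estimate the order: p ≈ ln(‖e_6‖/‖e_5‖) / ln(‖e_5‖/‖e_4‖) = ln(4.483e-8/0.00003945)/ln(0.00003945/0.002605) = ln(0.00113638)/ln(0.015144) ≈ 1.6181.
Then ‖e_7‖ ≈ ‖e_6‖·(‖e_6‖/‖e_5‖)^p = 4.483e-8·(0.00113638)^1.6181 = 4.483e-8·1.72006e-05 ≈ 7.711e-13.

7.7e-13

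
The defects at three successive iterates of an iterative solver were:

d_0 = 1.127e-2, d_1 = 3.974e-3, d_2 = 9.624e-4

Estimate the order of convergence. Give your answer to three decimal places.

p ≈ ln(d_2/d_1) / ln(d_1/d_0)
  = ln(9.624e-4/3.974e-3) / ln(3.974e-3/1.127e-2)
  = ln(0.242174) / ln(0.352618)
  = -1.418099 / -1.042370 ≈ 1.360456

1.360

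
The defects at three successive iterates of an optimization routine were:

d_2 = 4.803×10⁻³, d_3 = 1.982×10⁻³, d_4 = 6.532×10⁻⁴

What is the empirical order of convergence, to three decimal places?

p ≈ ln(d_4/d_3) / ln(d_3/d_2)
  = ln(6.532×10⁻⁴/1.982×10⁻³) / ln(1.982×10⁻³/4.803×10⁻³)
  = ln(0.329566) / ln(0.412659)
  = -1.109979 / -0.885134 ≈ 1.254024

1.254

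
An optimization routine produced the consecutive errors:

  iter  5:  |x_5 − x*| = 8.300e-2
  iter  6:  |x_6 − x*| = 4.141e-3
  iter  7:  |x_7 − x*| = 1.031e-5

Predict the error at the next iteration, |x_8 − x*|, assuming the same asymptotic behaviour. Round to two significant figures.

6.4e-11

First estimate the order: p ≈ ln(|x_7 − x*|/|x_6 − x*|) / ln(|x_6 − x*|/|x_5 − x*|) = ln(1.031e-5/4.141e-3)/ln(4.141e-3/8.300e-2) = ln(0.00248974)/ln(0.0498916) ≈ 1.9999.
Then |x_8 − x*| ≈ |x_7 − x*|·(|x_7 − x*|/|x_6 − x*|)^p = 1.031e-5·(0.00248974)^1.9999 = 1.031e-5·6.20252e-06 ≈ 6.395e-11.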